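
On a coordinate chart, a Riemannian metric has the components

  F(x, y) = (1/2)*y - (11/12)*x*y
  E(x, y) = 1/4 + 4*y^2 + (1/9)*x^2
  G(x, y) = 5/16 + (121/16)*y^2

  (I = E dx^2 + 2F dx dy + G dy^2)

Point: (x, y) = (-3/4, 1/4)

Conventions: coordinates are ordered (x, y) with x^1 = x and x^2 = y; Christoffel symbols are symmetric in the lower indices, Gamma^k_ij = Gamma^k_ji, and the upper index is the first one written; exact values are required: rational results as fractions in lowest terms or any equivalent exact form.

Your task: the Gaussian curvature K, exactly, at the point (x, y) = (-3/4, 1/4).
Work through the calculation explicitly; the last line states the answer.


E = 9/16, F = 19/64, G = 201/256, EG - F^2 = 181/512 at the point
E_x = -1/6, E_y = 2, F_x = -11/48, F_y = 19/16, G_x = 0, G_y = 121/32
E_yy = 8, F_xy = -11/12, G_xx = 0
Apply the Brioschi formula K = (det M1 - det M2)/(EG - F^2)^2 over the derivative matrices of E, F, G.
M1 = [[-E_yy/2 + F_xy - G_xx/2, E_x/2, F_x - E_y/2], [F_y - G_x/2, E, F], [G_y/2, F, G]] = [[-59/12, -1/12, -59/48], [19/16, 9/16, 19/64], [121/64, 19/64, 201/256]]; det M1 = -5/6
M2 = [[0, E_y/2, G_x/2], [E_y/2, E, F], [G_x/2, F, G]] = [[0, 1, 0], [1, 9/16, 19/64], [0, 19/64, 201/256]]; det M2 = -201/256
det M1 - det M2 = -37/768; K = -37/768 / (181/512)^2 = -37888/98283

Answer: K = -37888/98283


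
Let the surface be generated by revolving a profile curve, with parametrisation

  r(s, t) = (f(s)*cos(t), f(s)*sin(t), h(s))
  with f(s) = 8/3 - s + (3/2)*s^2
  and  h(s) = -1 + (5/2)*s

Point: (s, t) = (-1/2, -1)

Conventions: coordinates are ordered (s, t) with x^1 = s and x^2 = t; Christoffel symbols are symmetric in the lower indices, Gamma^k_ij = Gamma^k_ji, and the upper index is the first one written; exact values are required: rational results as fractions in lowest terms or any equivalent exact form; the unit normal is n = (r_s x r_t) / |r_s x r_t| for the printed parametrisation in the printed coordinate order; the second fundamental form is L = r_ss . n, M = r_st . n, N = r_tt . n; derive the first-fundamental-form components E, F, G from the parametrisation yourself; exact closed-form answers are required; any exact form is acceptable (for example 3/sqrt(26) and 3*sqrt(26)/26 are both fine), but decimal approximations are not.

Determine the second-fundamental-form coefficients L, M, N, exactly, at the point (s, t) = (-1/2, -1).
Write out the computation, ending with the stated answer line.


f = 85/24, f' = -5/2, f'' = 3, h' = 5/2, h'' = 0
E = 25/2, F = 0, G = 7225/576; answer radicand W^2 = 25/2
unnormalised second-form numerators: l = -15/2, m = 0, n = 425/48; L = l/sqrt(25/2), and similarly M = m/sqrt(W^2), N = n/sqrt(W^2)

Answer: L = -3*sqrt(2)/2, M = 0, N = 85*sqrt(2)/48


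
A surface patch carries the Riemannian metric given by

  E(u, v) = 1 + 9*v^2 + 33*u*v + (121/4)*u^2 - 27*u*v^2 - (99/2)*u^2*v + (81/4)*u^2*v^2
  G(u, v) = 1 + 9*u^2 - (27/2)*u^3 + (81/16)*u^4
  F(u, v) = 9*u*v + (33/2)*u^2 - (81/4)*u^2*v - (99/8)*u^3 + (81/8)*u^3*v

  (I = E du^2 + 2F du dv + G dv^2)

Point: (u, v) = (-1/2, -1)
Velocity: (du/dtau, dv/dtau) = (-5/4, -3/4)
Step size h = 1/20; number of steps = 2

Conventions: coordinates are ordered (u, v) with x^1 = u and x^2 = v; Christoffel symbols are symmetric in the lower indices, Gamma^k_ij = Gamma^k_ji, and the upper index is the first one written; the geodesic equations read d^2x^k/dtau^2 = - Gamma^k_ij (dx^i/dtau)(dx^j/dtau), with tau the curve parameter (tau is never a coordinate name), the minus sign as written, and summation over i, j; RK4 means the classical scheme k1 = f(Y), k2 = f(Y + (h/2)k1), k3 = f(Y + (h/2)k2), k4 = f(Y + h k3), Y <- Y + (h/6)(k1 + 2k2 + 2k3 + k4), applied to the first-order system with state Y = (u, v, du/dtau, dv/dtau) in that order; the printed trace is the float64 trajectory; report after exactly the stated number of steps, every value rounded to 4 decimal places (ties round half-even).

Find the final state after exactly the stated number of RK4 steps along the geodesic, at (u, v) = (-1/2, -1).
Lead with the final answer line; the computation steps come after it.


Answer: u = -0.6126, v = -1.0717, du/dtau = -1.0199, dv/dtau = -0.6880

f(Y) = (du/dtau, dv/dtau, -Gamma^u_ij Y'^i Y'^j, -Gamma^v_ij Y'^i Y'^j) with the Gammas evaluated at the stage position; h = 0.050000; intermediate values shown to 6 dp
step 0: u = -0.5000, v = -1.0000, du/dtau = -1.2500, dv/dtau = -0.7500
step 1:
  k1: at (u, v) = (-0.500000, -1.000000), (du/dtau, dv/dtau) = (-1.250000, -0.750000); Gamma_uuu = -1.155169, Gamma_uuv = -0.606464, Gamma_uvv = 0.000000, Gamma_vuu = -0.297817, Gamma_vuv = -0.156354, Gamma_vvv = 0.000000; k1 = (-1.250000, -0.750000, 2.942072, 0.758503)
  k2: at (u, v) = (-0.531250, -1.018750), (du/dtau, dv/dtau) = (-1.176448, -0.731037); Gamma_uuu = -1.105400, Gamma_uuv = -0.590894, Gamma_uvv = 0.000000, Gamma_vuu = -0.292821, Gamma_vuv = -0.156528, Gamma_vvv = 0.000000; k2 = (-1.176448, -0.731037, 2.546277, 0.674510)
  k3: at (u, v) = (-0.529411, -1.018276), (du/dtau, dv/dtau) = (-1.186343, -0.733137); Gamma_uuu = -1.108150, Gamma_uuv = -0.591580, Gamma_uvv = 0.000000, Gamma_vuu = -0.292979, Gamma_vuv = -0.156405, Gamma_vvv = 0.000000; k3 = (-1.186343, -0.733137, 2.588676, 0.684410)
  k4: at (u, v) = (-0.559317, -1.036657), (du/dtau, dv/dtau) = (-1.120566, -0.715779); Gamma_uuu = -1.063935, Gamma_uuv = -0.577440, Gamma_uvv = 0.000000, Gamma_vuu = -0.288118, Gamma_vuv = -0.156373, Gamma_vvv = 0.000000; k4 = (-1.120566, -0.715779, 2.262255, 0.612628)
  Y <- Y + (h/6)(k1 + 2k2 + 2k3 + k4): u = -0.5591, v = -1.0366, du/dtau = -1.1210, dv/dtau = -0.7159
step 2:
  k1: at (u, v) = (-0.559135, -1.036618), (du/dtau, dv/dtau) = (-1.121048, -0.715925); Gamma_uuu = -1.064189, Gamma_uuv = -0.577502, Gamma_uvv = 0.000000, Gamma_vuu = -0.288133, Gamma_vuv = -0.156360, Gamma_vvv = 0.000000; k1 = (-1.121048, -0.715925, 2.264408, 0.613096)
  k2: at (u, v) = (-0.587161, -1.054516), (du/dtau, dv/dtau) = (-1.064438, -0.700598); Gamma_uuu = -1.025616, Gamma_uuv = -0.564819, Gamma_uvv = 0.000000, Gamma_vuu = -0.283487, Gamma_vuv = -0.156119, Gamma_vvv = 0.000000; k2 = (-1.064438, -0.700598, 2.004471, 0.554048)
  k3: at (u, v) = (-0.585746, -1.054133), (du/dtau, dv/dtau) = (-1.070936, -0.702074); Gamma_uuu = -1.027459, Gamma_uuv = -0.565291, Gamma_uvv = 0.000000, Gamma_vuu = -0.283617, Gamma_vuv = -0.156042, Gamma_vvv = 0.000000; k3 = (-1.070936, -0.702074, 2.028455, 0.559930)
  k4: at (u, v) = (-0.612681, -1.071721), (du/dtau, dv/dtau) = (-1.019625, -0.687929); Gamma_uuu = -0.992674, Gamma_uuv = -0.553621, Gamma_uvv = 0.000000, Gamma_vuu = -0.279148, Gamma_vuv = -0.155683, Gamma_vvv = 0.000000; k4 = (-1.019625, -0.687929, 1.808672, 0.508613)
  Y <- Y + (h/6)(k1 + 2k2 + 2k3 + k4): u = -0.6126, v = -1.0717, du/dtau = -1.0199, dv/dtau = -0.6880


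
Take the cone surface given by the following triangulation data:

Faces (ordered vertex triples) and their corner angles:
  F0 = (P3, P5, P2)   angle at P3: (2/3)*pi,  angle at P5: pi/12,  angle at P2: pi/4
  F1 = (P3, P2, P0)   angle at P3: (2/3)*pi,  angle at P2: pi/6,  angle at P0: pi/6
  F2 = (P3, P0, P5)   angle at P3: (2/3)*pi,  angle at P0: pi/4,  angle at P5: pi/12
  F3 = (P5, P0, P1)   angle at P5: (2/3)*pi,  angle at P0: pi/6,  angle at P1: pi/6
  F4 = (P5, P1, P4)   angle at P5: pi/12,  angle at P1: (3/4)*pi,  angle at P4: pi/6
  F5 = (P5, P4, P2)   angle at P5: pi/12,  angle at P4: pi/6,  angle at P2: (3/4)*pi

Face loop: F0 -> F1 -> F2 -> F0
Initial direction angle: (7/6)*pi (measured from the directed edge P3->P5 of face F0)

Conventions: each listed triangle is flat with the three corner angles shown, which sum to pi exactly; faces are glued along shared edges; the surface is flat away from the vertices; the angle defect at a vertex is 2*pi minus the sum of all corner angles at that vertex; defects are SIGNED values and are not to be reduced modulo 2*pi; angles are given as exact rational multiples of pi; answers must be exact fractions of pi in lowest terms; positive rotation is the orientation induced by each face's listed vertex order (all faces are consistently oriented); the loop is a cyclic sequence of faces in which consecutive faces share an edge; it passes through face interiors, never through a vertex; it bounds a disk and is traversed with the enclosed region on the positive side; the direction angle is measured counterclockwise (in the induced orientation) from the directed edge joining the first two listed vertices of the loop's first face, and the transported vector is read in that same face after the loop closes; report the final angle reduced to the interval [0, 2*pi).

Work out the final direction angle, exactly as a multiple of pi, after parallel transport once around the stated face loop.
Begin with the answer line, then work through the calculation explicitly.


Answer: final direction angle = (7/6)*pi

enclosed vertex P3: corner angles sum to 2*pi, defect = 2*pi - 2*pi = 0
the rotation equals the total enclosed defect, so the final angle is initial + defects (mod 2*pi)
final angle = (7/6)*pi + 0 = (7/6)*pi (mod 2*pi)


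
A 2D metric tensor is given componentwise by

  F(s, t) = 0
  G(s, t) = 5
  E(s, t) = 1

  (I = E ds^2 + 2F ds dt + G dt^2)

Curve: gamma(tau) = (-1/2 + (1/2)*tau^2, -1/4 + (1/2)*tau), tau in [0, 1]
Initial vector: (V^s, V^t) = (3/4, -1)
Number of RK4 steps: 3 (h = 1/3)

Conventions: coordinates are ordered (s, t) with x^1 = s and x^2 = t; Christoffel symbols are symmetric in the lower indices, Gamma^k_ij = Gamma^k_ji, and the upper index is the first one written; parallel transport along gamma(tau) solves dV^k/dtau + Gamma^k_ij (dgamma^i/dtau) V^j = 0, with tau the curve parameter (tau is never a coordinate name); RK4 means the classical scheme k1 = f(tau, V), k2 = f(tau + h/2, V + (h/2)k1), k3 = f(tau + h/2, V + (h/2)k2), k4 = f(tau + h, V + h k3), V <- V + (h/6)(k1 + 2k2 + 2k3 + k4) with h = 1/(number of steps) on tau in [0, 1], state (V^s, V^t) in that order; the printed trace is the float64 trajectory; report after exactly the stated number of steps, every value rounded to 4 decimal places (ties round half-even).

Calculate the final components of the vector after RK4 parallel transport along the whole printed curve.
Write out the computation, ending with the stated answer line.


gamma'(tau) = (tau, 1/2); f(tau, V)^k = -Gamma^k_ij(gamma(tau)) gamma'^i(tau) V^j; h = 1/3; intermediate values shown to 6 dp
curve data and Christoffel symbols at the stage parameters:
  tau = 0.000000: gamma = (-0.500000, -0.250000), gamma' = (0.000000, 0.500000); Gamma_sss = 0.000000, Gamma_sst = 0.000000, Gamma_stt = 0.000000, Gamma_tss = 0.000000, Gamma_tst = 0.000000, Gamma_ttt = 0.000000
  tau = 0.166667: gamma = (-0.486111, -0.166667), gamma' = (0.166667, 0.500000); Gamma_sss = 0.000000, Gamma_sst = 0.000000, Gamma_stt = 0.000000, Gamma_tss = 0.000000, Gamma_tst = 0.000000, Gamma_ttt = 0.000000
  tau = 0.333333: gamma = (-0.444444, -0.083333), gamma' = (0.333333, 0.500000); Gamma_sss = 0.000000, Gamma_sst = 0.000000, Gamma_stt = 0.000000, Gamma_tss = 0.000000, Gamma_tst = 0.000000, Gamma_ttt = 0.000000
  tau = 0.500000: gamma = (-0.375000, 0.000000), gamma' = (0.500000, 0.500000); Gamma_sss = 0.000000, Gamma_sst = 0.000000, Gamma_stt = 0.000000, Gamma_tss = 0.000000, Gamma_tst = 0.000000, Gamma_ttt = 0.000000
  tau = 0.666667: gamma = (-0.277778, 0.083333), gamma' = (0.666667, 0.500000); Gamma_sss = 0.000000, Gamma_sst = 0.000000, Gamma_stt = 0.000000, Gamma_tss = 0.000000, Gamma_tst = 0.000000, Gamma_ttt = 0.000000
  tau = 0.833333: gamma = (-0.152778, 0.166667), gamma' = (0.833333, 0.500000); Gamma_sss = 0.000000, Gamma_sst = 0.000000, Gamma_stt = 0.000000, Gamma_tss = 0.000000, Gamma_tst = 0.000000, Gamma_ttt = 0.000000
  tau = 1.000000: gamma = (0.000000, 0.250000), gamma' = (1.000000, 0.500000); Gamma_sss = 0.000000, Gamma_sst = 0.000000, Gamma_stt = 0.000000, Gamma_tss = 0.000000, Gamma_tst = 0.000000, Gamma_ttt = 0.000000
step 0: V^s = 0.7500, V^t = -1.0000
step 1: k1 = (0.000000, 0.000000), k2 = (0.000000, 0.000000), k3 = (0.000000, 0.000000), k4 = (0.000000, 0.000000); V <- V + (h/6)(k1 + 2k2 + 2k3 + k4): V^s = 0.7500, V^t = -1.0000
step 2: k1 = (0.000000, 0.000000), k2 = (0.000000, 0.000000), k3 = (0.000000, 0.000000), k4 = (0.000000, 0.000000); V <- V + (h/6)(k1 + 2k2 + 2k3 + k4): V^s = 0.7500, V^t = -1.0000
step 3: k1 = (0.000000, 0.000000), k2 = (0.000000, 0.000000), k3 = (0.000000, 0.000000), k4 = (0.000000, 0.000000); V <- V + (h/6)(k1 + 2k2 + 2k3 + k4): V^s = 0.7500, V^t = -1.0000

Answer: V^s = 0.7500, V^t = -1.0000


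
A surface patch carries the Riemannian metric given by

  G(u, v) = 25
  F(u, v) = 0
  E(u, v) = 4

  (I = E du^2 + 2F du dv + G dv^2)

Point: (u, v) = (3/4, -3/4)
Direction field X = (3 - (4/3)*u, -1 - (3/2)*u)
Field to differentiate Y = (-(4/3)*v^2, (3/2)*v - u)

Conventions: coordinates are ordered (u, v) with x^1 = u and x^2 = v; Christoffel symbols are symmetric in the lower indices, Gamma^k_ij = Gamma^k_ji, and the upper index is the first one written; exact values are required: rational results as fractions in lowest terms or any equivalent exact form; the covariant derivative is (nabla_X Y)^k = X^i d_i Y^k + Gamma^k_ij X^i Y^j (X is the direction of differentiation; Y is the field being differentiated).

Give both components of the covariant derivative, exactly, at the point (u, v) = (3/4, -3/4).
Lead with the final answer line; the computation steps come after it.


Answer: (nabla_X Y)^u = -17/4, (nabla_X Y)^v = -83/16

E = 4, F = 0, G = 25 at the point
E_u = 0, E_v = 0, F_u = 0, F_v = 0, G_u = 0, G_v = 0
EG - F^2 = 100;  g^inv = (1/100) * [[25, 0], [0, 4]]
first-kind symbols [ij,l] = (1/2)(d_i g_jl + d_j g_il - d_l g_ij): [uu,u] = E_u/2 = 0, [uu,v] = F_u - E_v/2 = 0, [uv,u] = E_v/2 = 0, [uv,v] = G_u/2 = 0, [vv,u] = F_v - G_u/2 = 0, [vv,v] = G_v/2 = 0
Gamma^u_ij = (G*[ij,u] - F*[ij,v])/(EG - F^2), Gamma^v_ij = (E*[ij,v] - F*[ij,u])/(EG - F^2)
Gamma_uuu = 0, Gamma_uuv = 0, Gamma_uvv = 0, Gamma_vuu = 0, Gamma_vuv = 0, Gamma_vvv = 0
X = (2, -17/8), Y = (-3/4, -15/8) at the point


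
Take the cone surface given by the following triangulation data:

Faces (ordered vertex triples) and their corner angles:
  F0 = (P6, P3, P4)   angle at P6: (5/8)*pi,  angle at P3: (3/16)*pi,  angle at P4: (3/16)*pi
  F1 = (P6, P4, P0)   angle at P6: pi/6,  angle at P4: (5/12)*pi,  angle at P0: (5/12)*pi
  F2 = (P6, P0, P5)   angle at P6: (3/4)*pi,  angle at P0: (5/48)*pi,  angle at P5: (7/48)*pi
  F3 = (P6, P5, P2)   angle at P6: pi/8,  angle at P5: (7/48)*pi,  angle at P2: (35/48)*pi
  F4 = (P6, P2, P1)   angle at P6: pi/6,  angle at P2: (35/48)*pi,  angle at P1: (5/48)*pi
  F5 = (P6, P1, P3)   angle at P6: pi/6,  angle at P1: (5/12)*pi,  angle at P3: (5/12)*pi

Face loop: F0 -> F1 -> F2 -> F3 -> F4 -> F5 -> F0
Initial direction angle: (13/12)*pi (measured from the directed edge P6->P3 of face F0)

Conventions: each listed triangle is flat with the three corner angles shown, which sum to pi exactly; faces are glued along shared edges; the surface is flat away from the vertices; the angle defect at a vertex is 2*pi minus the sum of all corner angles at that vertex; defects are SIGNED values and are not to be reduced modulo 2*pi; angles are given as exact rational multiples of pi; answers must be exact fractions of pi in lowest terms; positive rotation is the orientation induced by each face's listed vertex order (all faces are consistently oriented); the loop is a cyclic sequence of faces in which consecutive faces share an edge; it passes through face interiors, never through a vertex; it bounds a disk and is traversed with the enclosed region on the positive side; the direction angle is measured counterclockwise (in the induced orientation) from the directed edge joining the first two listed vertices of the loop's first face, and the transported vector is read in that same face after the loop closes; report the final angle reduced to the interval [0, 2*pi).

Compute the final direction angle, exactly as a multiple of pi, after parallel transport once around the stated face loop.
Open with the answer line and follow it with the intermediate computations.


Answer: final direction angle = (13/12)*pi

enclosed vertex P6: corner angles sum to 2*pi, defect = 2*pi - 2*pi = 0
transport around the loop rotates by the sum of enclosed defects; add to the initial angle mod 2*pi
final angle = (13/12)*pi + 0 = (13/12)*pi (mod 2*pi)


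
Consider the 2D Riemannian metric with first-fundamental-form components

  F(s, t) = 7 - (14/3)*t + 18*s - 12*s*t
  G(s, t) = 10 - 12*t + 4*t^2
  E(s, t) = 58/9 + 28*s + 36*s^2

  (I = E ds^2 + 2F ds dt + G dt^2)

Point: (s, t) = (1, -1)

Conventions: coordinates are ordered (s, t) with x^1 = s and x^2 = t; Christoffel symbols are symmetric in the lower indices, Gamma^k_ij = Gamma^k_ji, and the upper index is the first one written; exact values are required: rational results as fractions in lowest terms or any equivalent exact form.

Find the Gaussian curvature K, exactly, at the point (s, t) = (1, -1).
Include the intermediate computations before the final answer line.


E = 634/9, F = 125/3, G = 26, EG - F^2 = 859/9 at the point
E_s = 100, E_t = 0, F_s = 30, F_t = -50/3, G_s = 0, G_t = -20
E_tt = 0, F_st = -12, G_ss = 0
Compute both Brioschi determinants and normalise by (EG - F^2)^2.
M1 = [[-E_tt/2 + F_st - G_ss/2, E_s/2, F_s - E_t/2], [F_t - G_s/2, E, F], [G_t/2, F, G]] = [[-12, 50, 30], [-50/3, 634/9, 125/3], [-10, 125/3, 26]]; det M1 = -12
M2 = [[0, E_t/2, G_s/2], [E_t/2, E, F], [G_s/2, F, G]] = [[0, 0, 0], [0, 634/9, 125/3], [0, 125/3, 26]]; det M2 = 0
det M1 - det M2 = -12; K = -12 / (859/9)^2 = -972/737881

Answer: K = -972/737881


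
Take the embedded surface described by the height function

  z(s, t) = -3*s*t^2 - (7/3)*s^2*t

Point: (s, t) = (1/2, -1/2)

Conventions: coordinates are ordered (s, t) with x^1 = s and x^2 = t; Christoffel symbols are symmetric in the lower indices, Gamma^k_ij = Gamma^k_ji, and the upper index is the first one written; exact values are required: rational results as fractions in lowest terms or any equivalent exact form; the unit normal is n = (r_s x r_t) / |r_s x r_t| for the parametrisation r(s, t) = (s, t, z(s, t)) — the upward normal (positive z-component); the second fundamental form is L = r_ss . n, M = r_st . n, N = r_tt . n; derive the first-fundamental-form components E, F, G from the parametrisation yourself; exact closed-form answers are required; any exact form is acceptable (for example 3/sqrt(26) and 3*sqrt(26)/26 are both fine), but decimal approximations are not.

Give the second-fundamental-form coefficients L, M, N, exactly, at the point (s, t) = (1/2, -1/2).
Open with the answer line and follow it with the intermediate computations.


Answer: L = 14*sqrt(290)/145, M = 4*sqrt(290)/145, N = -18*sqrt(290)/145

z_s = 5/12, z_t = 11/12, z_ss = 7/3, z_st = 2/3, z_tt = -3
E = 169/144, F = 55/144, G = 265/144; answer radicand W^2 = 145/72
unnormalised second-form numerators: l = 7/3, m = 2/3, n = -3; L = l/sqrt(145/72), and similarly M = m/sqrt(W^2), N = n/sqrt(W^2)


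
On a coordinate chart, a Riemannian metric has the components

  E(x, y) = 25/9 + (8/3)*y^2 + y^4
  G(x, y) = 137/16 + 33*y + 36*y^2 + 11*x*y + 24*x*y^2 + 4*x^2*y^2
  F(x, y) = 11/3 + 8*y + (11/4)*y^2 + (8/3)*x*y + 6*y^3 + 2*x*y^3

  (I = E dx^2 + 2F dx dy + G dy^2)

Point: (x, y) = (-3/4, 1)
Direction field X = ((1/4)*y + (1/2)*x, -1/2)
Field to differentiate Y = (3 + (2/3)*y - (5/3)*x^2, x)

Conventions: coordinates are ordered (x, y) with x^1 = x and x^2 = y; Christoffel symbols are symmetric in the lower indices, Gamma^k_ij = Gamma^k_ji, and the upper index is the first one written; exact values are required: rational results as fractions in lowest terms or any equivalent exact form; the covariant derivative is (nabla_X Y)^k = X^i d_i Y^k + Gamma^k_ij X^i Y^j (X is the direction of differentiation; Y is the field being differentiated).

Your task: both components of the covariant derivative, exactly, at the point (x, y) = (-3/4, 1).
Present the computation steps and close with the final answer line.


E = 58/9, F = 203/12, G = 857/16 at the point
E_x = 0, E_y = 28/3, F_x = 14/3, F_y = 25, G_x = 29, G_y = 261/4
EG - F^2 = 8497/144;  g^inv = (144/8497) * [[857/16, -203/12], [-203/12, 58/9]]
first-kind symbols [ij,l] = (1/2)(d_i g_jl + d_j g_il - d_l g_ij): [xx,x] = E_x/2 = 0, [xx,y] = F_x - E_y/2 = 0, [xy,x] = E_y/2 = 14/3, [xy,y] = G_x/2 = 29/2, [yy,x] = F_y - G_x/2 = 21/2, [yy,y] = G_y/2 = 261/8
Gamma^x_ij = (G*[ij,x] - F*[ij,y])/(EG - F^2), Gamma^y_ij = (E*[ij,y] - F*[ij,x])/(EG - F^2)
Gamma_xxx = 0, Gamma_xxy = 672/8497, Gamma_xyy = 1512/8497, Gamma_yxx = 0, Gamma_yxy = 72/293, Gamma_yyy = 162/293
X = (-1/8, -1/2), Y = (131/48, -3/4) at the point

Answer: (nabla_X Y)^x = -277183/407856, (nabla_X Y)^y = -539/2344


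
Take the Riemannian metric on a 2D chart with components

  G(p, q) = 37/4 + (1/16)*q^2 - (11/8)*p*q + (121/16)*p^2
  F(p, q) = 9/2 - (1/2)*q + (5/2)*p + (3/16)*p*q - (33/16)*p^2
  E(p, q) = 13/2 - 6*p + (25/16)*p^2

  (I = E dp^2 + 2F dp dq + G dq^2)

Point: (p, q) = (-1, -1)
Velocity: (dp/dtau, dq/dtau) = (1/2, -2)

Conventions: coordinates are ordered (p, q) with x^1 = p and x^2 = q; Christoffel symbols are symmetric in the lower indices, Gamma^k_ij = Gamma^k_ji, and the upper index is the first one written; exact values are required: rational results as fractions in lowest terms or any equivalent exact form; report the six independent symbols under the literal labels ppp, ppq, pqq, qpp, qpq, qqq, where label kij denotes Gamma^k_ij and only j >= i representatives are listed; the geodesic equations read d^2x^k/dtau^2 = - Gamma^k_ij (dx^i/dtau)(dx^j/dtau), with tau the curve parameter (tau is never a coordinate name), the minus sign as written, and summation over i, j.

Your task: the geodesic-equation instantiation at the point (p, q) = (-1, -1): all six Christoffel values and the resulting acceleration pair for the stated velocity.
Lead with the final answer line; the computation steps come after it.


Answer: Gamma_ppp = -9567/27850, Gamma_ppq = 11/557, Gamma_pqq = 6113/13925, Gamma_qpp = 4781/11140, Gamma_qpq = -495/1114, Gamma_qqq = 63/2785; accelerations (d^2p/dtau^2, d^2q/dtau^2) = (-181649/111400, -48413/44560)

E = 225/16, F = 5/8, G = 31/2 at the point
E_p = -73/8, E_q = 0, F_p = 103/16, F_q = -11/16, G_p = -55/4, G_q = 5/4
EG - F^2 = 13925/64;  g^inv = (64/13925) * [[31/2, -5/8], [-5/8, 225/16]]
first-kind symbols [ij,l] = (1/2)(d_i g_jl + d_j g_il - d_l g_ij): [pp,p] = E_p/2 = -73/16, [pp,q] = F_p - E_q/2 = 103/16, [pq,p] = E_q/2 = 0, [pq,q] = G_p/2 = -55/8, [qq,p] = F_q - G_p/2 = 99/16, [qq,q] = G_q/2 = 5/8
Gamma^p_ij = (G*[ij,p] - F*[ij,q])/(EG - F^2), Gamma^q_ij = (E*[ij,q] - F*[ij,p])/(EG - F^2)
Gamma_ppp = -9567/27850, Gamma_ppq = 11/557, Gamma_pqq = 6113/13925, Gamma_qpp = 4781/11140, Gamma_qpq = -495/1114, Gamma_qqq = 63/2785
d^2p/dtau^2 = -(Gamma_ppp*(1/2)^2 + 2*Gamma_ppq*(1/2)*(-2) + Gamma_pqq*(-2)^2) = -181649/111400
d^2q/dtau^2 = -(Gamma_qpp*(1/2)^2 + 2*Gamma_qpq*(1/2)*(-2) + Gamma_qqq*(-2)^2) = -48413/44560


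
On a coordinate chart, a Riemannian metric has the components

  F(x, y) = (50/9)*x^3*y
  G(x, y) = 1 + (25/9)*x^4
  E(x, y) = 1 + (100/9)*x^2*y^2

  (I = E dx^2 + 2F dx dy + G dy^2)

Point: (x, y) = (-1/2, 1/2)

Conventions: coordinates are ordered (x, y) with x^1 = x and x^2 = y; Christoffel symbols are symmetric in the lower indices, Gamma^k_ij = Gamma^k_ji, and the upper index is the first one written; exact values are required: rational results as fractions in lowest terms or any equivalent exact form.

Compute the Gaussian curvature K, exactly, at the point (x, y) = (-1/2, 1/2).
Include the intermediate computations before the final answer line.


E = 61/36, F = -25/72, G = 169/144, EG - F^2 = 269/144 at the point
E_x = -25/9, E_y = 25/9, F_x = 25/12, F_y = -25/36, G_x = -25/18, G_y = 0
E_yy = 50/9, F_xy = 25/6, G_xx = 25/3
Brioschi: K = (det M1 - det M2) / (EG - F^2)^2 with the standard first/second-derivative matrices M1, M2.
M1 = [[-E_yy/2 + F_xy - G_xx/2, E_x/2, F_x - E_y/2], [F_y - G_x/2, E, F], [G_y/2, F, G]] = [[-25/9, -25/18, 25/36], [0, 61/36, -25/72], [0, -25/72, 169/144]]; det M1 = -6725/1296
M2 = [[0, E_y/2, G_x/2], [E_y/2, E, F], [G_x/2, F, G]] = [[0, 25/18, -25/36], [25/18, 61/36, -25/72], [-25/36, -25/72, 169/144]]; det M2 = -3125/1296
det M1 - det M2 = -25/9; K = -25/9 / (269/144)^2 = -57600/72361

Answer: K = -57600/72361


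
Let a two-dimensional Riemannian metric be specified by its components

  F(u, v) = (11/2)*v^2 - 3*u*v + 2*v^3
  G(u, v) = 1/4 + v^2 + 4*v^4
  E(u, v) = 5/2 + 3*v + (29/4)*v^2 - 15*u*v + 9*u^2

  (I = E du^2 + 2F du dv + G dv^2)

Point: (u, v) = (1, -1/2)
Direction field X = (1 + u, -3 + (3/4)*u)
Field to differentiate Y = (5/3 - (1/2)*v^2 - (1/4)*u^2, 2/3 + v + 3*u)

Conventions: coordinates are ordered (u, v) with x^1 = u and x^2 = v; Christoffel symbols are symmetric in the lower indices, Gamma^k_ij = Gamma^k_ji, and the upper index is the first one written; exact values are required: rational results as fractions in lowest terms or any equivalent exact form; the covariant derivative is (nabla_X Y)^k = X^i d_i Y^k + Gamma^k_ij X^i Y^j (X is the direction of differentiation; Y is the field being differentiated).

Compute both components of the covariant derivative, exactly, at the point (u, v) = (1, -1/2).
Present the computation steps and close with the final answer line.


E = 309/16, F = 21/8, G = 3/4 at the point
E_u = 51/2, E_v = -77/4, F_u = 3/2, F_v = -7, G_u = 0, G_v = -3
EG - F^2 = 243/32;  g^inv = (32/243) * [[3/4, -21/8], [-21/8, 309/16]]
first-kind symbols [ij,l] = (1/2)(d_i g_jl + d_j g_il - d_l g_ij): [uu,u] = E_u/2 = 51/4, [uu,v] = F_u - E_v/2 = 89/8, [uv,u] = E_v/2 = -77/8, [uv,v] = G_u/2 = 0, [vv,u] = F_v - G_u/2 = -7, [vv,v] = G_v/2 = -3/2
Gamma^u_ij = (G*[ij,u] - F*[ij,v])/(EG - F^2), Gamma^v_ij = (E*[ij,v] - F*[ij,u])/(EG - F^2)
Gamma_uuu = -419/162, Gamma_uuv = -77/81, Gamma_uvv = -14/81, Gamma_vuu = 7739/324, Gamma_vuv = 539/162, Gamma_vvv = -113/81
X = (2, -9/4), Y = (31/24, 19/6) at the point

Answer: (nabla_X Y)^u = -28079/2592, (nabla_X Y)^v = 449957/5184


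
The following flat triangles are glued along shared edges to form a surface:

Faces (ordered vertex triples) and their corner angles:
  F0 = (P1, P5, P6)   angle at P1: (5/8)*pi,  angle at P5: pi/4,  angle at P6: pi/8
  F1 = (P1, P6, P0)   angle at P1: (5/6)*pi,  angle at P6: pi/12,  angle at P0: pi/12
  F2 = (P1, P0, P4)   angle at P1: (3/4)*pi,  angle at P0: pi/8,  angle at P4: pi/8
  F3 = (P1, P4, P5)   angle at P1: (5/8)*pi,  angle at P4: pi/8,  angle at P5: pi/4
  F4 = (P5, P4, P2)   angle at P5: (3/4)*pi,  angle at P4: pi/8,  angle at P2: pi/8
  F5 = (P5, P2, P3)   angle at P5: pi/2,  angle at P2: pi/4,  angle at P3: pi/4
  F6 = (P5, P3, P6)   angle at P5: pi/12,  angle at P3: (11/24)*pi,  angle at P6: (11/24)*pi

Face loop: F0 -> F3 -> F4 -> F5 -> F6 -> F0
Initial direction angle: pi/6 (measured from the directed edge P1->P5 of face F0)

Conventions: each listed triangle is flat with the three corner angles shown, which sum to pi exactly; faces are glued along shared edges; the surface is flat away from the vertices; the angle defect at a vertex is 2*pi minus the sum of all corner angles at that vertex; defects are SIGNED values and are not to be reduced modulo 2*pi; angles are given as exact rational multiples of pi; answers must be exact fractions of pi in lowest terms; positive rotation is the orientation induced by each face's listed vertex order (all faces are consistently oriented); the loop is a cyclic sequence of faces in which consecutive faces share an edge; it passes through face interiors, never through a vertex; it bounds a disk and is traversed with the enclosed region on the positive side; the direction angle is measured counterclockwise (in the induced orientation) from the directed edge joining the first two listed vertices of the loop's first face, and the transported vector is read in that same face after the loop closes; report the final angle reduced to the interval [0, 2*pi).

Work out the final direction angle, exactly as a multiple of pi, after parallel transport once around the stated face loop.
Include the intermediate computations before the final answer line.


enclosed vertex P5: corner angles sum to (11/6)*pi, defect = 2*pi - (11/6)*pi = pi/6
summing the enclosed defects onto the initial angle, mod 2*pi in the induced orientation:
final angle = pi/6 + pi/6 = pi/3 (mod 2*pi)

Answer: final direction angle = pi/3


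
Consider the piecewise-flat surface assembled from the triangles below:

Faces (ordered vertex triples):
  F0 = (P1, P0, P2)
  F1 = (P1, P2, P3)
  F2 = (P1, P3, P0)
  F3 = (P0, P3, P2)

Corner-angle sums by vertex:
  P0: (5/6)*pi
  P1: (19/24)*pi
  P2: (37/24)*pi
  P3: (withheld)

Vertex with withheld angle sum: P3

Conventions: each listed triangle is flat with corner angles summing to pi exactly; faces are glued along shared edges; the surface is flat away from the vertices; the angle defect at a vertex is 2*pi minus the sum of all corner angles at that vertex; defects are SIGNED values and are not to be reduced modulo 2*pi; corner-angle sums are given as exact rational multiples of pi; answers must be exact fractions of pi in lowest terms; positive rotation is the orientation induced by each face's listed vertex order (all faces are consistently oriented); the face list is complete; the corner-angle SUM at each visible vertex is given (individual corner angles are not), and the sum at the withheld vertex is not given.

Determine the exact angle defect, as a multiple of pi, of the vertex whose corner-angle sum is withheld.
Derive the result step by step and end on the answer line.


V = 4, E = 6, F = 4; chi = V - E + F = 2
Gauss-Bonnet: total defect = 2*pi*chi = 4*pi; visible defects sum to (17/6)*pi

Answer: defect(P3) = (7/6)*pi


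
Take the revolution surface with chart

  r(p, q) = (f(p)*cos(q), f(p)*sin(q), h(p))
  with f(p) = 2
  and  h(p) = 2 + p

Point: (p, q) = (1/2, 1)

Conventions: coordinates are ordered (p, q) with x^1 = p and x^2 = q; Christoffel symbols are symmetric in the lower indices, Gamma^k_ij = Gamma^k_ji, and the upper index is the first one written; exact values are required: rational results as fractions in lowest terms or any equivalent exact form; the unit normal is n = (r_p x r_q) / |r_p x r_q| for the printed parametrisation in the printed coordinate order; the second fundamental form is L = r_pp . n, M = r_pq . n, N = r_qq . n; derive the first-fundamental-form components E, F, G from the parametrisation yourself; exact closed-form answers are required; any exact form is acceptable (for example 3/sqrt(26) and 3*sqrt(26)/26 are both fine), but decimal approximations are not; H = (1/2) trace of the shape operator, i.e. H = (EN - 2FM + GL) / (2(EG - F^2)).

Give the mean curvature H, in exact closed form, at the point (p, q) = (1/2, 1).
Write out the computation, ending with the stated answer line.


f = 2, f' = 0, f'' = 0, h' = 1, h'' = 0
E = 1, F = 0, G = 4; answer radicand W^2 = 1
unnormalised second-form numerators: l = 0, m = 0, n = 2; L = l/sqrt(1), and similarly M = m/sqrt(W^2), N = n/sqrt(W^2)
H = (E*n - 2*F*m + G*l) / (2*(EG - F^2)*sqrt(W^2)); E*n - 2*F*m + G*l = 2, EG - F^2 = 4, so H = (1/4)/sqrt(1)

Answer: H = 1/4


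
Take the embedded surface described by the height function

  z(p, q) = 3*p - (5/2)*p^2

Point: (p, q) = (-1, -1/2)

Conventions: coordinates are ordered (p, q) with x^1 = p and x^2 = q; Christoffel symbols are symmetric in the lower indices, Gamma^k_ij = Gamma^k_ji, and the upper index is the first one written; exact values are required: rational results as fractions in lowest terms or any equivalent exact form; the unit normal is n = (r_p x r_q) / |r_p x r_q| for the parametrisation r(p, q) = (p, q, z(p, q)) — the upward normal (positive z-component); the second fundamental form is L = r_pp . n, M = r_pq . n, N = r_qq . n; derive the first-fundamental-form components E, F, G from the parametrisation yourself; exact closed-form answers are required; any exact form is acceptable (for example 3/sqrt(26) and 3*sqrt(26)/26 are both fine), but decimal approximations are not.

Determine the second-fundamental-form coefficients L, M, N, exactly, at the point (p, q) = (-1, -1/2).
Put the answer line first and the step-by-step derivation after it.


Answer: L = -sqrt(65)/13, M = 0, N = 0

z_p = 8, z_q = 0, z_pp = -5, z_pq = 0, z_qq = 0
E = 65, F = 0, G = 1; answer radicand W^2 = 65
unnormalised second-form numerators: l = -5, m = 0, n = 0; L = l/sqrt(65), and similarly M = m/sqrt(W^2), N = n/sqrt(W^2)


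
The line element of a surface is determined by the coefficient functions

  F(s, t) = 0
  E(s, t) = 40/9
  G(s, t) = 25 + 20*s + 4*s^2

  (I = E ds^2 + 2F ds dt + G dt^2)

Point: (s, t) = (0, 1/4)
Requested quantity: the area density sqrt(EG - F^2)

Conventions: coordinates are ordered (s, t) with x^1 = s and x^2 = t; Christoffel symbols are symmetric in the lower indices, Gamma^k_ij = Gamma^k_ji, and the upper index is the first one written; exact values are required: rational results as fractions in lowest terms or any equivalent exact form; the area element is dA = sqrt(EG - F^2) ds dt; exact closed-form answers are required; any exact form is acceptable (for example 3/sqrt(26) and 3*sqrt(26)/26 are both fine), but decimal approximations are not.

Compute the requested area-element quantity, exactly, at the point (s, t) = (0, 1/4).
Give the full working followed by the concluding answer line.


E = 40/9, F = 0, G = 25; EG - F^2 = 1000/9

Answer: sqrt(EG - F^2) = 10*sqrt(10)/3


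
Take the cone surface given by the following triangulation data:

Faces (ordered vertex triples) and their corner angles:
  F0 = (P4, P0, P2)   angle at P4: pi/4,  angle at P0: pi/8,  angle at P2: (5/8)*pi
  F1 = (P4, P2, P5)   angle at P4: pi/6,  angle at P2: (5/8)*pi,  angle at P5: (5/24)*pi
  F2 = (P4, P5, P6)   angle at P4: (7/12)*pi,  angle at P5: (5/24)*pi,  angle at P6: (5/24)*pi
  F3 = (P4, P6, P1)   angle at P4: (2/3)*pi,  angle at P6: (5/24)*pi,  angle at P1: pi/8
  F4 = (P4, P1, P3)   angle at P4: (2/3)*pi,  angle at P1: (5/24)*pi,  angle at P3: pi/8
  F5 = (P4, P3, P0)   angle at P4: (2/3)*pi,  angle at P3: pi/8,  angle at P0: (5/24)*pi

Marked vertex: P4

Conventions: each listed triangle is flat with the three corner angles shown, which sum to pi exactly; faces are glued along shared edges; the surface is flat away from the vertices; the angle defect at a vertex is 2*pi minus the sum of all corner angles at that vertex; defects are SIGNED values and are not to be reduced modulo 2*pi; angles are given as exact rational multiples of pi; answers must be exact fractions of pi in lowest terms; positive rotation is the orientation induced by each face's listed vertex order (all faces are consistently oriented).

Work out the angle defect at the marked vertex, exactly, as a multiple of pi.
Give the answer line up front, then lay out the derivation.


Answer: defect(P4) = -pi

Sum of corner angles at P4: 3*pi
defect = 2*pi - 3*pi


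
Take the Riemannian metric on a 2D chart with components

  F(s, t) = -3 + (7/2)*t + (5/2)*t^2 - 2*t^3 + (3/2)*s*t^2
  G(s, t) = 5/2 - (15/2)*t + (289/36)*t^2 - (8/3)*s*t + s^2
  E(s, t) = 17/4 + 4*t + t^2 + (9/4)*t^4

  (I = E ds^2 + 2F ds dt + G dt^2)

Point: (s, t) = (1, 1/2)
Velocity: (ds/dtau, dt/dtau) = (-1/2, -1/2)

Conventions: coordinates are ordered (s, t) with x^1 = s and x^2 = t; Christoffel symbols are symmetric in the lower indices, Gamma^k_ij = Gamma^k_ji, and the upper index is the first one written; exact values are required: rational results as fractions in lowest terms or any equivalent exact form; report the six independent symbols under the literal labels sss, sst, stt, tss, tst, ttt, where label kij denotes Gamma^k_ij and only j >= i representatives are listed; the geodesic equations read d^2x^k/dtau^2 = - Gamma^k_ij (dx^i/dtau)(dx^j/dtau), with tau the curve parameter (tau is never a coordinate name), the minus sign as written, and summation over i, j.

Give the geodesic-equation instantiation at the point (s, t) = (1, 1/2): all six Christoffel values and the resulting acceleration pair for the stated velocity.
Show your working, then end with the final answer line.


E = 425/64, F = -1/2, G = 61/144 at the point
E_s = 0, E_t = 49/8, F_s = 3/8, F_t = 6, G_s = 2/3, G_t = -77/36
EG - F^2 = 23621/9216;  g^inv = (9216/23621) * [[61/144, 1/2], [1/2, 425/64]]
first-kind symbols [ij,l] = (1/2)(d_i g_jl + d_j g_il - d_l g_ij): [ss,s] = E_s/2 = 0, [ss,t] = F_s - E_t/2 = -43/16, [st,s] = E_t/2 = 49/16, [st,t] = G_s/2 = 1/3, [tt,s] = F_t - G_s/2 = 17/3, [tt,t] = G_t/2 = -77/72
Gamma^s_ij = (G*[ij,s] - F*[ij,t])/(EG - F^2), Gamma^t_ij = (E*[ij,t] - F*[ij,s])/(EG - F^2)
Gamma_sss = -12384/23621, Gamma_sst = 13492/23621, Gamma_stt = 3968/5451, Gamma_tss = -164475/23621, Gamma_tst = 34512/23621, Gamma_ttt = -3026/1817
d^2s/dtau^2 = -(Gamma_sss*(-1/2)^2 + 2*Gamma_sst*(-1/2)*(-1/2) + Gamma_stt*(-1/2)^2) = -23846/70863
d^2t/dtau^2 = -(Gamma_tss*(-1/2)^2 + 2*Gamma_tst*(-1/2)*(-1/2) + Gamma_ttt*(-1/2)^2) = 134789/94484

Answer: Gamma_sss = -12384/23621, Gamma_sst = 13492/23621, Gamma_stt = 3968/5451, Gamma_tss = -164475/23621, Gamma_tst = 34512/23621, Gamma_ttt = -3026/1817; accelerations (d^2s/dtau^2, d^2t/dtau^2) = (-23846/70863, 134789/94484)


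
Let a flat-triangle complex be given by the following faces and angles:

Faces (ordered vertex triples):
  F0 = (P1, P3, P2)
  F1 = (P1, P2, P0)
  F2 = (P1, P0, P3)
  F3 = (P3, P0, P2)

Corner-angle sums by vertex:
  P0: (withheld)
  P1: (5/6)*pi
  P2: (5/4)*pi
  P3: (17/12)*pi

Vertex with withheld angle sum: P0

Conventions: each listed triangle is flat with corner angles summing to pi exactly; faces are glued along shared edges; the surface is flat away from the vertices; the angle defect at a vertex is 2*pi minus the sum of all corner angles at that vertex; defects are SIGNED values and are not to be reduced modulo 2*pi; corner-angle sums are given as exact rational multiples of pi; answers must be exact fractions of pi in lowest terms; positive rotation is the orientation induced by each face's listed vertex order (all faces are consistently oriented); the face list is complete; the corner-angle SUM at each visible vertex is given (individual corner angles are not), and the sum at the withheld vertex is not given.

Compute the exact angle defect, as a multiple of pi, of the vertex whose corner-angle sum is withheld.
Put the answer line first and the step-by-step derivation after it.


Answer: defect(P0) = (3/2)*pi

V = 4, E = 6, F = 4; chi = V - E + F = 2
Gauss-Bonnet: total defect = 2*pi*chi = 4*pi; visible defects sum to (5/2)*pi


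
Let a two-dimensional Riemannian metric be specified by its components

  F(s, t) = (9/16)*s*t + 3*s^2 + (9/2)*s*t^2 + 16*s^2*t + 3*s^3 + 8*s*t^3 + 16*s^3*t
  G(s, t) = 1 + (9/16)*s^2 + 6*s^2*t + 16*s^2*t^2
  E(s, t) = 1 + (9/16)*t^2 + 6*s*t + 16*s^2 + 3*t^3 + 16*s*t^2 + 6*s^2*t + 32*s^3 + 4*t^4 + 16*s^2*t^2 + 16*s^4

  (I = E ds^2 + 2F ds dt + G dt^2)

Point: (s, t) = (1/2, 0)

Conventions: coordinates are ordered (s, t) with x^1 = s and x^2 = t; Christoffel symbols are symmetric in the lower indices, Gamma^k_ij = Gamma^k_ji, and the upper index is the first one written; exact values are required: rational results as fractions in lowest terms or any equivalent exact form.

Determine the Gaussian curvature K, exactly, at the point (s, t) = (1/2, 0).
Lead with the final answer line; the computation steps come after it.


Answer: K = 63232/421201

E = 10, F = 9/8, G = 73/64, EG - F^2 = 649/64 at the point
E_s = 48, E_t = 9/2, F_s = 21/4, F_t = 201/32, G_s = 9/16, G_t = 3/2
E_tt = 201/8, F_st = 457/16, G_ss = 9/8
Evaluate Brioschi's two determinant matrices M1, M2 and divide by (EG - F^2)^2.
M1 = [[-E_tt/2 + F_st - G_ss/2, E_s/2, F_s - E_t/2], [F_t - G_s/2, E, F], [G_t/2, F, G]] = [[247/16, 24, 3], [6, 10, 9/8], [3/4, 9/8, 73/64]]; det M1 = 10543/1024
M2 = [[0, E_t/2, G_s/2], [E_t/2, E, F], [G_s/2, F, G]] = [[0, 9/4, 9/32], [9/4, 10, 9/8], [9/32, 9/8, 73/64]]; det M2 = -5265/1024
det M1 - det M2 = 247/16; K = 247/16 / (649/64)^2 = 63232/421201


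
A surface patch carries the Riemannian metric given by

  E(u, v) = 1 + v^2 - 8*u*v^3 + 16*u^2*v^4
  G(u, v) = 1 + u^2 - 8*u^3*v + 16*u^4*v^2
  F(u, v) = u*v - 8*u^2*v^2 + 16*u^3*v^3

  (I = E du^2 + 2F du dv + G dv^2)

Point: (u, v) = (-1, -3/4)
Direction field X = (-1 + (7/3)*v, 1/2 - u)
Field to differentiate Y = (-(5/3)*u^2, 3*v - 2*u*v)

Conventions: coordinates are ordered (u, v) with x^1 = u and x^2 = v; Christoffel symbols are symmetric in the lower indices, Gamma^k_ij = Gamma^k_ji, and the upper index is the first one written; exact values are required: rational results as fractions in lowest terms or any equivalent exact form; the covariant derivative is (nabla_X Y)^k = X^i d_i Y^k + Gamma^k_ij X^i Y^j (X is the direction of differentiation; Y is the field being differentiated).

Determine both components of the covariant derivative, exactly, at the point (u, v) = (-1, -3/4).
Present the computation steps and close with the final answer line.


E = 13/4, F = 3, G = 5 at the point
E_u = -27/4, E_v = -15, F_u = -12, F_v = -16, G_u = -20, G_v = -16
EG - F^2 = 29/4;  g^inv = (4/29) * [[5, -3], [-3, 13/4]]
first-kind symbols [ij,l] = (1/2)(d_i g_jl + d_j g_il - d_l g_ij): [uu,u] = E_u/2 = -27/8, [uu,v] = F_u - E_v/2 = -9/2, [uv,u] = E_v/2 = -15/2, [uv,v] = G_u/2 = -10, [vv,u] = F_v - G_u/2 = -6, [vv,v] = G_v/2 = -8
Gamma^u_ij = (G*[ij,u] - F*[ij,v])/(EG - F^2), Gamma^v_ij = (E*[ij,v] - F*[ij,u])/(EG - F^2)
Gamma_uuu = -27/58, Gamma_uuv = -30/29, Gamma_uvv = -24/29, Gamma_vuu = -18/29, Gamma_vuv = -40/29, Gamma_vvv = -32/29
X = (-11/4, 3/2), Y = (-5/3, -15/4) at the point

Answer: (nabla_X Y)^u = -5125/348, (nabla_X Y)^v = -937/232
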